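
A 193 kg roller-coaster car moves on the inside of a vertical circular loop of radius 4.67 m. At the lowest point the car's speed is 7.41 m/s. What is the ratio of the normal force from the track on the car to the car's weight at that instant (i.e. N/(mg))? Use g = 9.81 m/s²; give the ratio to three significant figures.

2.20

At the bottom, N − mg = mv²/r, so N = m(v²/r + g) and N/(mg) = v²/(rg) + 1 = (7.41)²/(4.67 × 9.81) + 1 = 1.199 + 1 = 2.199.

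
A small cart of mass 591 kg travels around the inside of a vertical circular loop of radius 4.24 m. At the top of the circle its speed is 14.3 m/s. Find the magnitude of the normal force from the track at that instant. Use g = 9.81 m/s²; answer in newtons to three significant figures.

22700 N

At the top, both N and the weight mg point inward (toward the centre), so N + mg = mv²/r.
N = m(v²/r − g) = 591 × ((14.3)²/4.24 − 9.81) = 591 × (48.23 − 9.81) = 591 × 38.42 = 22710 N.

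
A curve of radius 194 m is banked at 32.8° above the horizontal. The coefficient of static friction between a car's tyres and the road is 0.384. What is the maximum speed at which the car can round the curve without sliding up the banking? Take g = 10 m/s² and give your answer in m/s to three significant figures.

At the maximum speed, friction acts down the slope at its limiting value f = μN. Radially (horizontal, toward centre): N sinθ + μN cosθ = mv²/r. Vertically: N cosθ − μN sinθ = mg.
Dividing: v² = r g (sinθ + μcosθ)/(cosθ − μsinθ).
sinθ + μcosθ = 0.5417 + 0.384×0.8406 = 0.8645; cosθ − μsinθ = 0.8406 − 0.384×0.5417 = 0.6326.
v² = 194 × 10.0 × 0.8645/0.6326 = 2651 m²/s², so v = 51.49 m/s.

51.5 m/s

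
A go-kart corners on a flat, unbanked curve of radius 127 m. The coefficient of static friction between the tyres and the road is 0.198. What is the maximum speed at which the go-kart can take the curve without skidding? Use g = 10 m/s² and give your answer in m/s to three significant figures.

Friction provides the centripetal force on a flat curve. At maximum speed it is at its limiting value: μ_s m g = m v²/r.
Mass cancels: v_max = √(μ_s g r) = √(0.198 × 10.0 × 127) = √251.5 = 15.86 m/s.

15.9 m/s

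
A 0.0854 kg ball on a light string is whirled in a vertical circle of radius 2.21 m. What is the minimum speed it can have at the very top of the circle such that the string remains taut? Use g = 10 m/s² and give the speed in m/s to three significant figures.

4.70 m/s

At the top, both weight mg and T point toward the centre: T + mg = mv²/r.
At minimum speed T → 0, so mg = mv_min²/r ⇒ v_min = √(g r) = √(10.0 × 2.21) = 4.701 m/s.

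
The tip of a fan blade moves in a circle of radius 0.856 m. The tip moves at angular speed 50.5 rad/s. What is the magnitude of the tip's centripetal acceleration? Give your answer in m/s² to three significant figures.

2180 m/s²

v = ωr = 50.5 × 0.856 = 43.23 m/s.
a_c = v²/r = (43.23)²/0.856 = 1869/0.856 = 2183 m/s².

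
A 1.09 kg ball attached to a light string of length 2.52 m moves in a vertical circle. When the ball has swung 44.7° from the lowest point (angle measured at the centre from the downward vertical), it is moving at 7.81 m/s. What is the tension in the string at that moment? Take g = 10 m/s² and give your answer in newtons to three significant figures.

Take the radial direction toward the centre of the circle as positive. The component of the weight along the string toward the centre is −mg cos φ (φ measured from the bottom), so Newton's second law along the string gives T − mg cos φ = m v²/r.
cos 44.7° = 0.7108, so T = m(v²/r + g cos φ) = 1.09 × ((7.81)²/2.52 + 10.0 × 0.7108) = 1.09 × (24.20 + (7.108)) = 1.09 × 31.31 = 34.13 N.

34.1 N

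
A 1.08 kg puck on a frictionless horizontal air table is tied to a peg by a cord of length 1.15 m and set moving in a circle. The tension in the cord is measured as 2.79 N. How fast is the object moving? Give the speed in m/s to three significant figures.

T = m v²/r ⇒ v = √(T r / m) = √(2.79 × 1.15 / 1.08) = √2.971 = 1.724 m/s.

1.72 m/s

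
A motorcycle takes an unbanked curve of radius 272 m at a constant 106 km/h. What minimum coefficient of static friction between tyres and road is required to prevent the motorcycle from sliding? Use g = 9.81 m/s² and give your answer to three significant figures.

0.325

v = 106/3.6 = 29.44 m/s.
Friction provides the centripetal force: μ_s m g = m v²/r, so μ_s = v²/(g r) = (29.44)²/(9.81 × 272) = 867.0/2668 = 0.3249.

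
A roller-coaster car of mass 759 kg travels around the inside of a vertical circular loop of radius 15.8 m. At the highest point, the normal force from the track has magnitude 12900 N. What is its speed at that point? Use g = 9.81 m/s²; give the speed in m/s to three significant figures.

20.6 m/s

At the top, N + mg = mv²/r, so v = √(r(N/m + g)) = √(15.8 × (12900/759 + 9.81)) = √(15.8 × 26.81) = √423.5 = 20.58 m/s.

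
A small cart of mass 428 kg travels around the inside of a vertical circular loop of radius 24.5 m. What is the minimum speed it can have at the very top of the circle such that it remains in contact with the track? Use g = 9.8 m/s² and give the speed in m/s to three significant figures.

15.5 m/s

At the highest point the centre is directly below, so both the weight and N act inward: N + mg = mv²/r.
At minimum speed N → 0, so mg = mv_min²/r ⇒ v_min = √(g r) = √(9.8 × 24.5) = 15.50 m/s.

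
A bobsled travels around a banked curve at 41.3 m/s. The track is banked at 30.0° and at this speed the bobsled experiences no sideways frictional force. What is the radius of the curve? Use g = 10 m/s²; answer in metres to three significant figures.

295 m

Frictionless banking: tanθ = v²/(rg), so r = v²/(g tanθ).
r = (41.3)²/(10.0 × tan 30.0°) = 1706/(10.0 × 0.5774) = 1706/5.774 = 295.4 m.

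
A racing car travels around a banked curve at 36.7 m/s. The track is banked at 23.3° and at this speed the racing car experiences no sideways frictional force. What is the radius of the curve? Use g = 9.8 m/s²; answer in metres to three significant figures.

319 m

Frictionless banking: tanθ = v²/(rg), so r = v²/(g tanθ).
r = (36.7)²/(9.8 × tan 23.3°) = 1347/(9.8 × 0.4307) = 1347/4.221 = 319.1 m.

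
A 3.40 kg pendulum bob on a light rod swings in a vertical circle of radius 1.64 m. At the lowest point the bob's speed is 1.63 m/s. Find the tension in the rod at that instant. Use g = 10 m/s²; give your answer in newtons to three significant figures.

39.5 N

At the lowest point, T points up (toward the centre) and the weight mg points down (away from the centre), so the net inward force is T − mg = mv²/r.
T = m(v²/r + g) = 3.40 × ((1.63)²/1.64 + 10.0) = 3.40 × (1.620 + 10.0) = 3.40 × 11.62 = 39.51 N.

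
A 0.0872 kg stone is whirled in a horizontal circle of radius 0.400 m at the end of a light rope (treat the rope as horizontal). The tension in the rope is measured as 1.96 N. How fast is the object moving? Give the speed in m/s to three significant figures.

3.00 m/s

T = m v²/r ⇒ v = √(T r / m) = √(1.96 × 0.400 / 0.0872) = √8.991 = 2.998 m/s.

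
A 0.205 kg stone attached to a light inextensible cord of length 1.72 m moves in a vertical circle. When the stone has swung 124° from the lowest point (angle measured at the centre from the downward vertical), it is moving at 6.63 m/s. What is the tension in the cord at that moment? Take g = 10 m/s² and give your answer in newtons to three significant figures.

4.09 N

Take the radial direction toward the centre of the circle as positive. The component of the weight along the string toward the centre is −mg cos φ (φ measured from the bottom), so Newton's second law along the string gives T − mg cos φ = m v²/r.
cos 124° = -0.5592, so T = m(v²/r + g cos φ) = 0.205 × ((6.63)²/1.72 + 10.0 × -0.5592) = 0.205 × (25.56 + (-5.592)) = 0.205 × 19.96 = 4.093 N.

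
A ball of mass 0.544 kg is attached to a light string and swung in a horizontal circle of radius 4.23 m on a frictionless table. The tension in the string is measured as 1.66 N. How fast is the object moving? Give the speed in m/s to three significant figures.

T = m v²/r ⇒ v = √(T r / m) = √(1.66 × 4.23 / 0.544) = √12.91 = 3.593 m/s.

3.59 m/s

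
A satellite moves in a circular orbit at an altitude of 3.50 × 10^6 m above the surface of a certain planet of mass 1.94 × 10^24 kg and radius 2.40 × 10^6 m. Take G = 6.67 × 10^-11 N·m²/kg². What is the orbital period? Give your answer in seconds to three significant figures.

7920 s

r = R + h = 2.40 × 10^6 + 3.50 × 10^6 = 5.900 × 10^6 m. Gravity provides the centripetal force: G M m / r² = m v² / r ⇒ v = √(GM/r) = 4683 m/s.
T = 2πr/v = 2π × 5.900 × 10^6 / 4683 = 7916 s.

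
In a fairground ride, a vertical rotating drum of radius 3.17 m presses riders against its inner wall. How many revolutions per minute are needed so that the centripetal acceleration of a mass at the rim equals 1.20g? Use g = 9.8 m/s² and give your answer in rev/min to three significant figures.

Require ω²r = 1.20g, so ω = √(1.20 × 9.8/3.17) = 1.926 rad/s.
In rev/min: ω × 60/(2π) = 1.926 × 60/(2π) = 18.39 rev/min.

18.4 rev/min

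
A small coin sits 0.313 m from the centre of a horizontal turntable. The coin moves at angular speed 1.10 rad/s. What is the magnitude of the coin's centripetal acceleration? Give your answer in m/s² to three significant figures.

0.379 m/s²

v = ωr = 1.10 × 0.313 = 0.3443 m/s.
a_c = v²/r = (0.3443)²/0.313 = 0.1185/0.313 = 0.3787 m/s².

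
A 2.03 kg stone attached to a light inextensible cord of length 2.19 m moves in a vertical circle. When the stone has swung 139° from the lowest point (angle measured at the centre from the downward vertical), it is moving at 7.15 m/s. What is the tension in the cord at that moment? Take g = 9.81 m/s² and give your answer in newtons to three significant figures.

32.4 N

Take the radial direction toward the centre of the circle as positive. The component of the weight along the string toward the centre is −mg cos φ (φ measured from the bottom), so Newton's second law along the string gives T − mg cos φ = m v²/r.
cos 139° = -0.7547, so T = m(v²/r + g cos φ) = 2.03 × ((7.15)²/2.19 + 9.81 × -0.7547) = 2.03 × (23.34 + (-7.404)) = 2.03 × 15.94 = 32.36 N.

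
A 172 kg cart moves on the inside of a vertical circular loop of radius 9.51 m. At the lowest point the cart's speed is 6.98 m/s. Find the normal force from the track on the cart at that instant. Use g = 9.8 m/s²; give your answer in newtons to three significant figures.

At the lowest point, N points up (toward the centre) and the weight mg points down (away from the centre), so the net inward force is N − mg = mv²/r.
N = m(v²/r + g) = 172 × ((6.98)²/9.51 + 9.8) = 172 × (5.123 + 9.8) = 172 × 14.92 = 2567 N.

2570 N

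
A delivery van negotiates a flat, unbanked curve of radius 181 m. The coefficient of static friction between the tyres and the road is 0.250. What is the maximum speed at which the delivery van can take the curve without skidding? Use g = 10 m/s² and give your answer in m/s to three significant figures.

On a flat curve, static friction is the only horizontal force, so it must supply the full centripetal force: μ_s m g = m v²/r.
Mass cancels: v_max = √(μ_s g r) = √(0.250 × 10.0 × 181) = √452.5 = 21.27 m/s.

21.3 m/s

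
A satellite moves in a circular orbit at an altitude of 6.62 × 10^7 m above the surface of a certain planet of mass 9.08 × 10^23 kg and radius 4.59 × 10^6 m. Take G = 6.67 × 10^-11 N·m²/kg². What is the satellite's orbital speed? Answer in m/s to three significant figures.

925 m/s

Orbital radius r = R + h = 4.59 × 10^6 + 6.62 × 10^7 = 7.079 × 10^7 m.
Gravity supplies the centripetal force: G M m / r² = m v² / r, so v = √(GM/r).
v = √(6.67 × 10^-11 × 9.08 × 10^23 / 7.079 × 10^7) = √(855500) = 925.0 m/s.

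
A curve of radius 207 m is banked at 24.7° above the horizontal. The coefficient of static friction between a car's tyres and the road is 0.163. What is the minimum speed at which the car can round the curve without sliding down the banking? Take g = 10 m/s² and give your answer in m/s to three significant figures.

At the minimum speed, friction acts up the slope at its limiting value f = μN. Radially (horizontal, toward centre): N sinθ − μN cosθ = mv²/r. Vertically: N cosθ + μN sinθ = mg.
Dividing: v² = r g (sinθ − μcosθ)/(cosθ + μsinθ).
sinθ − μcosθ = 0.4179 − 0.163×0.9085 = 0.2698; cosθ + μsinθ = 0.9085 + 0.163×0.4179 = 0.9766.
v² = 207 × 10.0 × 0.2698/0.9766 = 571.8 m²/s², so v = 23.91 m/s.

23.9 m/s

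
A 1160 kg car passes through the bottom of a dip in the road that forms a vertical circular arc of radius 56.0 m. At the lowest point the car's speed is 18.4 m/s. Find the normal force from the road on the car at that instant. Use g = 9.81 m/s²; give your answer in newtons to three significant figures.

18400 N

At the lowest point, N points up (toward the centre) and the weight mg points down (away from the centre), so the net inward force is N − mg = mv²/r.
N = m(v²/r + g) = 1160 × ((18.4)²/56.0 + 9.81) = 1160 × (6.046 + 9.81) = 1160 × 15.86 = 18390 N.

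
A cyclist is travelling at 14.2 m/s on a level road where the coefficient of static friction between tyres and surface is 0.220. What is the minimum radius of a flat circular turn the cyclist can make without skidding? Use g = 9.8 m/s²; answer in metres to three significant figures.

93.5 m

At the limit, μ_s m g = m v²/r, so r_min = v²/(μ_s g) = (14.2)²/(0.220 × 9.8) = 201.6/2.156 = 93.53 m.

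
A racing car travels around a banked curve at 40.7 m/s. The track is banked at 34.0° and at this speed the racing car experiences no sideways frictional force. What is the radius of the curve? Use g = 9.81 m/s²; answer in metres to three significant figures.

250 m

Frictionless banking: tanθ = v²/(rg), so r = v²/(g tanθ).
r = (40.7)²/(9.81 × tan 34.0°) = 1656/(9.81 × 0.6745) = 1656/6.617 = 250.3 m.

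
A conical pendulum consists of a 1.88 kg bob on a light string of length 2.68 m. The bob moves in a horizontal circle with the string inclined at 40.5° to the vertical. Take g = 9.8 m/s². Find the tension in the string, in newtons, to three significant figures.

Vertically the bob has no acceleration, so T cosθ = mg.
T = mg/cosθ = 1.88 × 9.8 / cos 40.5° = 18.42/0.7604 = 24.23 N.

24.2 N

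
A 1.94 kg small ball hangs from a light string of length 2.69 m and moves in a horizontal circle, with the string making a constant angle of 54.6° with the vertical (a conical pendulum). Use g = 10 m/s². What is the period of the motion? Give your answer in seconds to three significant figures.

2.48 s

r = L sinθ = 2.193 m. From T sinθ = mω²r and T cosθ = mg: tanθ = ω²r/g, so ω² = g tanθ / r = g/(L cosθ).
ω = √(g/(L cosθ)) = √(10.0/(2.69 × 0.5793)) = √6.417 = 2.533 rad/s.
Period = 2π/ω = 2.480 s.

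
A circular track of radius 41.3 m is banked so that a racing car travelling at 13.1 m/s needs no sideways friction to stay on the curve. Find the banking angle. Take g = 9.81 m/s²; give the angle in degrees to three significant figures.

For a frictionless banked turn: horizontally N sinθ = mv²/r and vertically N cosθ = mg.
Dividing: tanθ = v²/(r g) = (13.1)²/(41.3 × 9.81) = 171.6/405.2 = 0.4236.
θ = arctan(0.4236) = 22.96°.

23.0°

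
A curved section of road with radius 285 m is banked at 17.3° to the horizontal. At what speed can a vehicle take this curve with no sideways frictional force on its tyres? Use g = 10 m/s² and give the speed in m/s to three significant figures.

29.8 m/s

On a frictionless banked curve, N sinθ = mv²/r and N cosθ = mg, so tanθ = v²/(rg).
v = √(r g tanθ) = √(285 × 10.0 × tan 17.3°) = √(285 × 10.0 × 0.3115) = √887.7 = 29.79 m/s.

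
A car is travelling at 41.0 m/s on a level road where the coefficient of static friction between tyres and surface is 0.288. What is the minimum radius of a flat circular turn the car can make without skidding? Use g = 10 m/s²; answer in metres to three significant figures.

At the limit, μ_s m g = m v²/r, so r_min = v²/(μ_s g) = (41.0)²/(0.288 × 10.0) = 1681/2.880 = 583.7 m.

584 m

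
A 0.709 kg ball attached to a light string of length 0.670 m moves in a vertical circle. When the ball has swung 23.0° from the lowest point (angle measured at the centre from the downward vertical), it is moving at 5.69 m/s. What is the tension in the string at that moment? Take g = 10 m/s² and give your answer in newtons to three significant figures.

Take the radial direction toward the centre of the circle as positive. The component of the weight along the string toward the centre is −mg cos φ (φ measured from the bottom), so Newton's second law along the string gives T − mg cos φ = m v²/r.
cos 23.0° = 0.9205, so T = m(v²/r + g cos φ) = 0.709 × ((5.69)²/0.670 + 10.0 × 0.9205) = 0.709 × (48.32 + (9.205)) = 0.709 × 57.53 = 40.79 N.

40.8 N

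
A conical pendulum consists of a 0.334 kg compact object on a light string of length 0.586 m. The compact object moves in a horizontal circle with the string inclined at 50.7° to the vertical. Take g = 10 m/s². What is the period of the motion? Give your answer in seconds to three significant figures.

r = L sinθ = 0.4535 m. From T sinθ = mω²r and T cosθ = mg: tanθ = ω²r/g, so ω² = g tanθ / r = g/(L cosθ).
ω = √(g/(L cosθ)) = √(10.0/(0.586 × 0.6334)) = √26.94 = 5.191 rad/s.
Period = 2π/ω = 1.210 s.

1.21 s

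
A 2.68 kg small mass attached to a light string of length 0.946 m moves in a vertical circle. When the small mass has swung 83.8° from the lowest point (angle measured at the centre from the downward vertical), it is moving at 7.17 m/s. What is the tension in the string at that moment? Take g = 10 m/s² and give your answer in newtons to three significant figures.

149 N

Take the radial direction toward the centre of the circle as positive. The component of the weight along the string toward the centre is −mg cos φ (φ measured from the bottom), so Newton's second law along the string gives T − mg cos φ = m v²/r.
cos 83.8° = 0.1080, so T = m(v²/r + g cos φ) = 2.68 × ((7.17)²/0.946 + 10.0 × 0.1080) = 2.68 × (54.34 + (1.080)) = 2.68 × 55.42 = 148.5 N.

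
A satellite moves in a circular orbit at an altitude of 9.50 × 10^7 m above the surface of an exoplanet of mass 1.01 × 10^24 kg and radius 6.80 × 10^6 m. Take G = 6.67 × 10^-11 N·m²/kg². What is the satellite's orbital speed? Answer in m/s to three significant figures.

Orbital radius r = R + h = 6.80 × 10^6 + 9.50 × 10^7 = 1.018 × 10^8 m.
Gravity supplies the centripetal force: G M m / r² = m v² / r, so v = √(GM/r).
v = √(6.67 × 10^-11 × 1.01 × 10^24 / 1.018 × 10^8) = √(661800) = 813.5 m/s.

813 m/s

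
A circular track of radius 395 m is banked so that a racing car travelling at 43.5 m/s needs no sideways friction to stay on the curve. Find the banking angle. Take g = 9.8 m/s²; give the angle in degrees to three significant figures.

For a frictionless banked turn: horizontally N sinθ = mv²/r and vertically N cosθ = mg.
Dividing: tanθ = v²/(r g) = (43.5)²/(395 × 9.8) = 1892/3871 = 0.4888.
θ = arctan(0.4888) = 26.05°.

26.1°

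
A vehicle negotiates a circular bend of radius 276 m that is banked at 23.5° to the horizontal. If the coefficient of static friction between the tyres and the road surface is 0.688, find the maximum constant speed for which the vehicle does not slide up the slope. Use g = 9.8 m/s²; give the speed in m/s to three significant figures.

At the maximum speed, friction acts down the slope at its limiting value f = μN. Radially (horizontal, toward centre): N sinθ + μN cosθ = mv²/r. Vertically: N cosθ − μN sinθ = mg.
Dividing: v² = r g (sinθ + μcosθ)/(cosθ − μsinθ).
sinθ + μcosθ = 0.3987 + 0.688×0.9171 = 1.030; cosθ − μsinθ = 0.9171 − 0.688×0.3987 = 0.6427.
v² = 276 × 9.8 × 1.030/0.6427 = 4333 m²/s², so v = 65.83 m/s.

65.8 m/s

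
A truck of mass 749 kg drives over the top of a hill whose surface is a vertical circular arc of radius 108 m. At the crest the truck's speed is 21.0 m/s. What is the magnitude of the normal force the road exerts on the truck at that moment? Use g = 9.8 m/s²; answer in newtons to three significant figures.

4280 N

At the crest the centripetal acceleration points downward (toward the centre of the arc), so mg − N = mv²/r.
N = m(g − v²/r) = 749 × (9.8 − (21.0)²/108) = 749 × (9.8 − 4.083) = 749 × 5.717 = 4282 N.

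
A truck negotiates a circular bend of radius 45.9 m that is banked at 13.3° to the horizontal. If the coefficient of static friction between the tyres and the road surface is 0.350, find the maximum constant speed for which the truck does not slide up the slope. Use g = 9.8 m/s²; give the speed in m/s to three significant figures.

17.0 m/s

At the maximum speed, friction acts down the slope at its limiting value f = μN. Radially (horizontal, toward centre): N sinθ + μN cosθ = mv²/r. Vertically: N cosθ − μN sinθ = mg.
Dividing: v² = r g (sinθ + μcosθ)/(cosθ − μsinθ).
sinθ + μcosθ = 0.2300 + 0.350×0.9732 = 0.5707; cosθ − μsinθ = 0.9732 − 0.350×0.2300 = 0.8927.
v² = 45.9 × 9.8 × 0.5707/0.8927 = 287.6 m²/s², so v = 16.96 m/s.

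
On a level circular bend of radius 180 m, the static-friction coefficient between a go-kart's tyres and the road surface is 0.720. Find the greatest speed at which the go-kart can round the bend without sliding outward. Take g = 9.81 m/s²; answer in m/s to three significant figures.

35.7 m/s

On a flat curve, static friction is the only horizontal force, so it must supply the full centripetal force: μ_s m g = m v²/r.
Mass cancels: v_max = √(μ_s g r) = √(0.720 × 9.81 × 180) = √1271 = 35.66 m/s.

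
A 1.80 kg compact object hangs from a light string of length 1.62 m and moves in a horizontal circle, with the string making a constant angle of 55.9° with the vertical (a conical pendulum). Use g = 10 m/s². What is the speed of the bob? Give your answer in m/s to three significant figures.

4.45 m/s

The radius of the circle is r = L sinθ = 1.62 × sin 55.9° = 1.341 m.
Horizontally T sinθ = mv²/r and vertically T cosθ = mg, so tanθ = v²/(rg).
v = √(r g tanθ) = √(1.341 × 10.0 × 1.477) = √19.81 = 4.451 m/s.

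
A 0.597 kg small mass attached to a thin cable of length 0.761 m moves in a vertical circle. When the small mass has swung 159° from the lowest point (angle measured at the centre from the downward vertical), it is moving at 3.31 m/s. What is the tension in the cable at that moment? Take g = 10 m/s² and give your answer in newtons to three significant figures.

Take the radial direction toward the centre of the circle as positive. The component of the weight along the string toward the centre is −mg cos φ (φ measured from the bottom), so Newton's second law along the string gives T − mg cos φ = m v²/r.
cos 159° = -0.9336, so T = m(v²/r + g cos φ) = 0.597 × ((3.31)²/0.761 + 10.0 × -0.9336) = 0.597 × (14.40 + (-9.336)) = 0.597 × 5.061 = 3.022 N.

3.02 N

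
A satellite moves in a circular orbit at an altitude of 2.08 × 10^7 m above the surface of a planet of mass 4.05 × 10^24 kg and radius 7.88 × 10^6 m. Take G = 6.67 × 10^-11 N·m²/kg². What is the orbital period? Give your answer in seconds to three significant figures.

r = R + h = 7.88 × 10^6 + 2.08 × 10^7 = 2.868 × 10^7 m. Gravity provides the centripetal force: G M m / r² = m v² / r ⇒ v = √(GM/r) = 3069 m/s.
T = 2πr/v = 2π × 2.868 × 10^7 / 3069 = 58720 s.

58700 s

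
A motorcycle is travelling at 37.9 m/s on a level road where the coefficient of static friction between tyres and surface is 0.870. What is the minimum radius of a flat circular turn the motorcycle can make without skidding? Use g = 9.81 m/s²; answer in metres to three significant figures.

At the limit, μ_s m g = m v²/r, so r_min = v²/(μ_s g) = (37.9)²/(0.870 × 9.81) = 1436/8.535 = 168.3 m.

168 m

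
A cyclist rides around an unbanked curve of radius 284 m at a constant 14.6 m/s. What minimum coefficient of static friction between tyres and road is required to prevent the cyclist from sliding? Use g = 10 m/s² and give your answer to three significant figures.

0.0751

Friction provides the centripetal force: μ_s m g = m v²/r, so μ_s = v²/(g r) = (14.60)²/(10.0 × 284) = 213.2/2840 = 0.07506.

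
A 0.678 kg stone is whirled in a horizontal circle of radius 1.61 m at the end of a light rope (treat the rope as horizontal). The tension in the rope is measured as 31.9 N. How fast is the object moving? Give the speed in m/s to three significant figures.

8.70 m/s

T = m v²/r ⇒ v = √(T r / m) = √(31.9 × 1.61 / 0.678) = √75.75 = 8.703 m/s.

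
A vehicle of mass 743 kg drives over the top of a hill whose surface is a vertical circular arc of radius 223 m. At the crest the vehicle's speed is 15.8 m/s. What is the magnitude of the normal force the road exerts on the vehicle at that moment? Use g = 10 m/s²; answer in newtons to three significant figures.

6600 N

At the crest the centripetal acceleration points downward (toward the centre of the arc), so mg − N = mv²/r.
N = m(g − v²/r) = 743 × (10.0 − (15.8)²/223) = 743 × (10.0 − 1.119) = 743 × 8.881 = 6598 N.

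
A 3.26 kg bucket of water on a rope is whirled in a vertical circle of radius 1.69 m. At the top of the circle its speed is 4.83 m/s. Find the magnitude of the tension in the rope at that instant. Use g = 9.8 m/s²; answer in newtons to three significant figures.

At the top, both T and the weight mg point inward (toward the centre), so T + mg = mv²/r.
T = m(v²/r − g) = 3.26 × ((4.83)²/1.69 − 9.8) = 3.26 × (13.80 − 9.8) = 3.26 × 4.004 = 13.05 N.

13.1 N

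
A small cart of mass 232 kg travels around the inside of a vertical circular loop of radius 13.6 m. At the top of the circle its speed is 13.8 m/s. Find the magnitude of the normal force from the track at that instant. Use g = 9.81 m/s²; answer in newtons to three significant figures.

At the top, both N and the weight mg point inward (toward the centre), so N + mg = mv²/r.
N = m(v²/r − g) = 232 × ((13.8)²/13.6 − 9.81) = 232 × (14.00 − 9.81) = 232 × 4.193 = 972.8 N.

973 N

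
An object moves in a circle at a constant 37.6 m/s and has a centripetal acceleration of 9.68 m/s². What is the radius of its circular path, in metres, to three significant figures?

146 m

a_c = v²/r ⇒ r = v²/a_c = (37.6)²/9.68 = 1414/9.68 = 146.0 m.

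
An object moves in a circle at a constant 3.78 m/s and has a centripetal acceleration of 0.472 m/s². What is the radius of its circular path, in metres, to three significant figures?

30.3 m

a_c = v²/r ⇒ r = v²/a_c = (3.78)²/0.472 = 14.29/0.472 = 30.27 m.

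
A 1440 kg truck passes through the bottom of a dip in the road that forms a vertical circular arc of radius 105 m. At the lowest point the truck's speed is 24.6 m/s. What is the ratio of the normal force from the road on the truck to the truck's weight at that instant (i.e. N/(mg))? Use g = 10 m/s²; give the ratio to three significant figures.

1.58

At the bottom, N − mg = mv²/r, so N = m(v²/r + g) and N/(mg) = v²/(rg) + 1 = (24.6)²/(105 × 10.0) + 1 = 0.5763 + 1 = 1.576.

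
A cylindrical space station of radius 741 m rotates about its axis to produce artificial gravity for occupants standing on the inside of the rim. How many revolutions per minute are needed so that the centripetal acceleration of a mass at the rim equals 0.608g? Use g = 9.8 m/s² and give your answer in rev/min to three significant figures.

0.856 rev/min

Require ω²r = 0.608g, so ω = √(0.608 × 9.8/741) = 0.08967 rad/s.
In rev/min: ω × 60/(2π) = 0.08967 × 60/(2π) = 0.8563 rev/min.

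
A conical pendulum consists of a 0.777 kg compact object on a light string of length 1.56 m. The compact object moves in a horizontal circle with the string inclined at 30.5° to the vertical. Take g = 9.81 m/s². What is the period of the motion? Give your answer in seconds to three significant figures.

2.33 s

r = L sinθ = 0.7918 m. From T sinθ = mω²r and T cosθ = mg: tanθ = ω²r/g, so ω² = g tanθ / r = g/(L cosθ).
ω = √(g/(L cosθ)) = √(9.81/(1.56 × 0.8616)) = √7.298 = 2.702 rad/s.
Period = 2π/ω = 2.326 s.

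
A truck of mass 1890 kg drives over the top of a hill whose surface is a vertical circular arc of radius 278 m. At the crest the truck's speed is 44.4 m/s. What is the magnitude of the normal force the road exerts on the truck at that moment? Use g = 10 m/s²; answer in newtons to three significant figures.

5500 N

At the crest the centripetal acceleration points downward (toward the centre of the arc), so mg − N = mv²/r.
N = m(g − v²/r) = 1890 × (10.0 − (44.4)²/278) = 1890 × (10.0 − 7.091) = 1890 × 2.909 = 5498 N.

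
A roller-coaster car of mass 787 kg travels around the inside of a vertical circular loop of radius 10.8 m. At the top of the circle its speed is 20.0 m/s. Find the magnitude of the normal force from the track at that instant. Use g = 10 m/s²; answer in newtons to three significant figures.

At the top, both N and the weight mg point inward (toward the centre), so N + mg = mv²/r.
N = m(v²/r − g) = 787 × ((20.0)²/10.8 − 10.0) = 787 × (37.04 − 10.0) = 787 × 27.04 = 21280 N.

21300 N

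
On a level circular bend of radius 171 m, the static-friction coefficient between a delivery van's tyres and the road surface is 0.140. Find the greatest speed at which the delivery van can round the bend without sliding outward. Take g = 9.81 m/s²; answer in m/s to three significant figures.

15.3 m/s

Friction provides the centripetal force on a flat curve. At maximum speed it is at its limiting value: μ_s m g = m v²/r.
Mass cancels: v_max = √(μ_s g r) = √(0.140 × 9.81 × 171) = √234.9 = 15.32 m/s.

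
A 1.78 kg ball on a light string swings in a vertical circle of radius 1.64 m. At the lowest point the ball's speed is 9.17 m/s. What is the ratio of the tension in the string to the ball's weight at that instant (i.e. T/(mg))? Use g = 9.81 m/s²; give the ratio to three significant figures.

6.23

At the bottom, T − mg = mv²/r, so T = m(v²/r + g) and T/(mg) = v²/(rg) + 1 = (9.17)²/(1.64 × 9.81) + 1 = 5.227 + 1 = 6.227.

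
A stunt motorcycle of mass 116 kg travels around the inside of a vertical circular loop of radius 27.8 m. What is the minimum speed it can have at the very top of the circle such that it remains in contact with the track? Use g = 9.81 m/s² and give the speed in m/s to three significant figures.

16.5 m/s

At the highest point the centre is directly below, so both the weight and N act inward: N + mg = mv²/r.
At minimum speed N → 0, so mg = mv_min²/r ⇒ v_min = √(g r) = √(9.81 × 27.8) = 16.51 m/s.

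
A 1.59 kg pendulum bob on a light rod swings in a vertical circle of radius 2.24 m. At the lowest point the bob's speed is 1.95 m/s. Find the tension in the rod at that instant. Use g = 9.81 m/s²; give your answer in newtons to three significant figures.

At the lowest point, T points up (toward the centre) and the weight mg points down (away from the centre), so the net inward force is T − mg = mv²/r.
T = m(v²/r + g) = 1.59 × ((1.95)²/2.24 + 9.81) = 1.59 × (1.698 + 9.81) = 1.59 × 11.51 = 18.30 N.

18.3 N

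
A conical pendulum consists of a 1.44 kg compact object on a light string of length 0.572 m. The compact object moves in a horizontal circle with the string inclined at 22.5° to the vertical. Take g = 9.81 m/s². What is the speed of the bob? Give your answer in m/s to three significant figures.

The radius of the circle is r = L sinθ = 0.572 × sin 22.5° = 0.2189 m.
Horizontally T sinθ = mv²/r and vertically T cosθ = mg, so tanθ = v²/(rg).
v = √(r g tanθ) = √(0.2189 × 9.81 × 0.4142) = √0.8895 = 0.9431 m/s.

0.943 m/s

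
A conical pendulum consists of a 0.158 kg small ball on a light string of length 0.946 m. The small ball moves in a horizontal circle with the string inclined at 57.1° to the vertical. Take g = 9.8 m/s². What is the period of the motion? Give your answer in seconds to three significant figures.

1.44 s

r = L sinθ = 0.7943 m. From T sinθ = mω²r and T cosθ = mg: tanθ = ω²r/g, so ω² = g tanθ / r = g/(L cosθ).
ω = √(g/(L cosθ)) = √(9.8/(0.946 × 0.5432)) = √19.07 = 4.367 rad/s.
Period = 2π/ω = 1.439 s.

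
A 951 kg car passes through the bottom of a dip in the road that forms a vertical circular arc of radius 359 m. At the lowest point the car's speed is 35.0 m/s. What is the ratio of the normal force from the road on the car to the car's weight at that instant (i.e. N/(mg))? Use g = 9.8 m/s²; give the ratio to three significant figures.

1.35

At the bottom, N − mg = mv²/r, so N = m(v²/r + g) and N/(mg) = v²/(rg) + 1 = (35.0)²/(359 × 9.8) + 1 = 0.3482 + 1 = 1.348.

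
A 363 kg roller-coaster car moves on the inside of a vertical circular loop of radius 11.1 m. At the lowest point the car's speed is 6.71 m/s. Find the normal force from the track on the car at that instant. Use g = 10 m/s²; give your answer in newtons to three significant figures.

At the lowest point, N points up (toward the centre) and the weight mg points down (away from the centre), so the net inward force is N − mg = mv²/r.
N = m(v²/r + g) = 363 × ((6.71)²/11.1 + 10.0) = 363 × (4.056 + 10.0) = 363 × 14.06 = 5102 N.

5100 N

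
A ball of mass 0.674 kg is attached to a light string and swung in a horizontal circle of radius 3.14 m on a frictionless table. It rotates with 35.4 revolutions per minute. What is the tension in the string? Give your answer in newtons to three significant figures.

ω = 35.4 rev/min × 2π/60 = 3.707 rad/s, so v = ωr = 3.707 × 3.14 = 11.64 m/s.
The tension is the only horizontal force, so it supplies the full centripetal force: T = m v²/r = 0.674 × (11.64)²/3.14 = 0.674 × 135.5/3.14 = 29.08 N.

29.1 N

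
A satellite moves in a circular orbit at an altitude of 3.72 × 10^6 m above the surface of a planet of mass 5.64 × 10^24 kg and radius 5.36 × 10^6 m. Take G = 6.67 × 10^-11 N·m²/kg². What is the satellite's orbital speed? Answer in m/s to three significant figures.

Orbital radius r = R + h = 5.36 × 10^6 + 3.72 × 10^6 = 9.080 × 10^6 m.
Gravity supplies the centripetal force: G M m / r² = m v² / r, so v = √(GM/r).
v = √(6.67 × 10^-11 × 5.64 × 10^24 / 9.080 × 10^6) = √(4.143 × 10^7) = 6437 m/s.

6440 m/s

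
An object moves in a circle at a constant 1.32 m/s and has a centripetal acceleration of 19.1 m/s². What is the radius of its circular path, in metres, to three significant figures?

0.0912 m

a_c = v²/r ⇒ r = v²/a_c = (1.32)²/19.1 = 1.742/19.1 = 0.09123 m.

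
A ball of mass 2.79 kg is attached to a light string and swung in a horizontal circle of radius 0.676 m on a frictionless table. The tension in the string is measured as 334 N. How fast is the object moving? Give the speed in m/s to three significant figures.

9.00 m/s

T = m v²/r ⇒ v = √(T r / m) = √(334 × 0.676 / 2.79) = √80.93 = 8.996 m/s.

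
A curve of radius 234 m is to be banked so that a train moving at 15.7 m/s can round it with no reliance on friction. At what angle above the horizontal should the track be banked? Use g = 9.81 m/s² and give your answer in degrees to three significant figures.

With no friction, the horizontal component of the normal force provides the centripetal force: N sinθ = mv²/r, while N cosθ = mg vertically.
Dividing: tanθ = v²/(r g) = (15.7)²/(234 × 9.81) = 246.5/2296 = 0.1074.
θ = arctan(0.1074) = 6.129°.

6.13°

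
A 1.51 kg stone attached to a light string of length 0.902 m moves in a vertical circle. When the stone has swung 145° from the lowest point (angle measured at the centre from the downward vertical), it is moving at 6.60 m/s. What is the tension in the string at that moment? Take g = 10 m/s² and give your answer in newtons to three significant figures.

60.6 N

Take the radial direction toward the centre of the circle as positive. The component of the weight along the string toward the centre is −mg cos φ (φ measured from the bottom), so Newton's second law along the string gives T − mg cos φ = m v²/r.
cos 145° = -0.8192, so T = m(v²/r + g cos φ) = 1.51 × ((6.60)²/0.902 + 10.0 × -0.8192) = 1.51 × (48.29 + (-8.192)) = 1.51 × 40.10 = 60.55 N.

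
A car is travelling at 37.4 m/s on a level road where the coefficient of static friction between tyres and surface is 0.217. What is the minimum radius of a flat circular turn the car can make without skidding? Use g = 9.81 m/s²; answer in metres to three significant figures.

At the limit, μ_s m g = m v²/r, so r_min = v²/(μ_s g) = (37.4)²/(0.217 × 9.81) = 1399/2.129 = 657.1 m.

657 m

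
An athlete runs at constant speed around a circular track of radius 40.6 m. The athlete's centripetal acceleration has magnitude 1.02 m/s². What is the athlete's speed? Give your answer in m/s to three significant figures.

6.44 m/s

a_c = v²/r ⇒ v = √(a_c · r) = √(1.02 × 40.6) = √41.41 = 6.435 m/s.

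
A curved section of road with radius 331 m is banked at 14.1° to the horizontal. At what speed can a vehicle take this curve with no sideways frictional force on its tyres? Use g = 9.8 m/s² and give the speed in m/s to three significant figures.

28.5 m/s

On a frictionless banked curve, N sinθ = mv²/r and N cosθ = mg, so tanθ = v²/(rg).
v = √(r g tanθ) = √(331 × 9.8 × tan 14.1°) = √(331 × 9.8 × 0.2512) = √814.8 = 28.54 m/s.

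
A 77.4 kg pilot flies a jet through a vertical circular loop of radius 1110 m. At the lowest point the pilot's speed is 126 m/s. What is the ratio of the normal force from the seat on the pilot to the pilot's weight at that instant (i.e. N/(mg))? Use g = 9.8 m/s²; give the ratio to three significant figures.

At the bottom, N − mg = mv²/r, so N = m(v²/r + g) and N/(mg) = v²/(rg) + 1 = (126)²/(1110 × 9.8) + 1 = 1.459 + 1 = 2.459.

2.46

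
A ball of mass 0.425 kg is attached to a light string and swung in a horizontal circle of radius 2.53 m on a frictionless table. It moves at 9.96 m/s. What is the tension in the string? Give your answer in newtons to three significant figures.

16.7 N

The tension is the only horizontal force, so it supplies the full centripetal force: T = m v²/r = 0.425 × (9.960)²/2.53 = 0.425 × 99.20/2.53 = 16.66 N.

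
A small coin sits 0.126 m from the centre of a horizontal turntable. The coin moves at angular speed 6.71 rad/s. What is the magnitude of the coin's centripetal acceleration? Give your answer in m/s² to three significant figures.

5.67 m/s²

v = ωr = 6.71 × 0.126 = 0.8455 m/s.
a_c = v²/r = (0.8455)²/0.126 = 0.7148/0.126 = 5.673 m/s².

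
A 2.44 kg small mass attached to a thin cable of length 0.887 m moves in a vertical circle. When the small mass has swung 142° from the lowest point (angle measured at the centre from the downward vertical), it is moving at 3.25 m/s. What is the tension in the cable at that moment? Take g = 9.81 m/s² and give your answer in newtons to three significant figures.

Take the radial direction toward the centre of the circle as positive. The component of the weight along the string toward the centre is −mg cos φ (φ measured from the bottom), so Newton's second law along the string gives T − mg cos φ = m v²/r.
cos 142° = -0.7880, so T = m(v²/r + g cos φ) = 2.44 × ((3.25)²/0.887 + 9.81 × -0.7880) = 2.44 × (11.91 + (-7.730)) = 2.44 × 4.178 = 10.19 N.

10.2 N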